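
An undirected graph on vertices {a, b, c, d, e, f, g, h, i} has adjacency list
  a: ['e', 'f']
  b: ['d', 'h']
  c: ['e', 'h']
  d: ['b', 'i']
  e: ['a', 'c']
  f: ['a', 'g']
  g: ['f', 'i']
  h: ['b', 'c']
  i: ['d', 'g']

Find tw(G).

A width-2 tree decomposition is:
Bags: B1 = {a, e, f}  B2 = {c, e, f}  B3 = {c, f, h}  B4 = {b, f, h}  B5 = {b, d, f}  B6 = {d, f, i}  B7 = {f, g, i}
Tree: B1–B2, B2–B3, B3–B4, B4–B5, B5–B6, B6–B7
The largest bag has 3 vertices, giving width 2; this decomposition certifies tw(G) ≤ 2. For the lower bound, G contains the cycle f–a–e–c–h–b–d–i–g–f, so G is not a forest; only forests have treewidth ≤ 1, hence tw(G) ≥ 2. Combining the bounds, tw(G) = 2.

2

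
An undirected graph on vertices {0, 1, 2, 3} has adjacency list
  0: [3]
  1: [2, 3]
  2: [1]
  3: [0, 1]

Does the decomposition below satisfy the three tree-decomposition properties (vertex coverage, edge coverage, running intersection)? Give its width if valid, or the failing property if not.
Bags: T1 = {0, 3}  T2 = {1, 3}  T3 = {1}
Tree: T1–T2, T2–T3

A tree decomposition must satisfy three properties: every vertex lies in some bag; for every edge, both endpoints lie together in some bag; and for every vertex, the bags containing it form a connected subtree. Here vertex 2 appears in no bag, so the decomposition is invalid.

No — vertex 2 appears in no bag.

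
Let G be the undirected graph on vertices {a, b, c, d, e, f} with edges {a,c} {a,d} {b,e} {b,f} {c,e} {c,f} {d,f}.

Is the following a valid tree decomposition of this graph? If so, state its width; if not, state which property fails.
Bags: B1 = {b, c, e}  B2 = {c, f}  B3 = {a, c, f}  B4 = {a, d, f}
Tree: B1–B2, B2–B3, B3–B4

No — edge (b,f) lies in no bag.

A tree decomposition must satisfy three properties: every vertex lies in some bag; for every edge, both endpoints lie together in some bag; and for every vertex, the bags containing it form a connected subtree. Here edge (b,f) lies in no bag, so the decomposition is invalid.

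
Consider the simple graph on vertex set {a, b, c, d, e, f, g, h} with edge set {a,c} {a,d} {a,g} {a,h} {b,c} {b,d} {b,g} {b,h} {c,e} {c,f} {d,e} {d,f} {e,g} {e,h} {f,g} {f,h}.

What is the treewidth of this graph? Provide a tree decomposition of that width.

Each bag holds 5 vertices, so the decomposition has width 4, which upper-bounds the treewidth. For the lower bound: the 5 vertex sets {b,g}, {d,f}, {a,c}, {e}, {h} are disjoint, each induces a connected subgraph, and every pair is joined by at least one edge of G. Contracting each set to a single vertex therefore yields K_{5} as a minor, and since treewidth is minor-monotone, tw(G) ≥ tw(K_{5}) = 4. Hence tw(G) = 4 exactly.

Treewidth 4.
Bags: B1 = {a, b, e, f, g}  B2 = {a, b, d, e, f}  B3 = {a, b, c, e, f}  B4 = {a, b, e, f, h}
Tree: B1–B2, B2–B3, B3–B4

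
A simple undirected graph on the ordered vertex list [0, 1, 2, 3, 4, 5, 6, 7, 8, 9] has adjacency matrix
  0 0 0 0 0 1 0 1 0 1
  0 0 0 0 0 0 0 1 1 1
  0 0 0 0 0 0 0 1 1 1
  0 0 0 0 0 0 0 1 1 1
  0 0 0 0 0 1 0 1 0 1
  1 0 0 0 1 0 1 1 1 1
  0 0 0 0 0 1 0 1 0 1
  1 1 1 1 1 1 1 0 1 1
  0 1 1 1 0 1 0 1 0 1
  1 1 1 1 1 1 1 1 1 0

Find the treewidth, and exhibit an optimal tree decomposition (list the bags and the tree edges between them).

Treewidth 3.
One optimal decomposition is:
Bags: B1 = {3, 7, 8, 9}  B2 = {5, 7, 8, 9}  B3 = {4, 5, 7, 9}  B4 = {5, 6, 7, 9}  B5 = {0, 5, 7, 9}  B6 = {1, 7, 8, 9}  B7 = {2, 7, 8, 9}
Tree: B1–B2, B2–B3, B2–B4, B2–B5, B1–B6, B1–B7

The largest bag has 4 vertices, giving width 3; this decomposition certifies tw(G) ≤ 3. For the lower bound, the 4 vertices {1, 7, 8, 9} are pairwise adjacent, and any tree decomposition puts a clique entirely inside one bag — forcing width ≥ 3. Hence tw(G) = 3 exactly.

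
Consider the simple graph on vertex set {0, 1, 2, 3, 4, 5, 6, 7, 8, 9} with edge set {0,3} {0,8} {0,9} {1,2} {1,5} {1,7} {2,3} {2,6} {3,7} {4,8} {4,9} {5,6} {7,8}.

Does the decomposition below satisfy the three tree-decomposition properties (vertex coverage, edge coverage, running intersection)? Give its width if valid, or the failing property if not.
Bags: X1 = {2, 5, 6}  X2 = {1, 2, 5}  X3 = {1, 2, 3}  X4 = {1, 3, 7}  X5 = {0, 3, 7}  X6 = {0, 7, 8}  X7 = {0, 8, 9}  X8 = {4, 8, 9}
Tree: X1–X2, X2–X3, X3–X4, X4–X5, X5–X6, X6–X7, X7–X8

Vertex coverage: the bags together contain {0, 1, 2, 3, 4, 5, 6, 7, 8, 9}, the full vertex set. Edge coverage: each edge of G has both endpoints in at least one bag. Running intersection: for every vertex, the bags containing it form a connected subtree. All three properties hold, so this is a valid tree decomposition of width max|bag| − 1 = 2, and hence tw(G) ≤ 2.

Yes; width 2.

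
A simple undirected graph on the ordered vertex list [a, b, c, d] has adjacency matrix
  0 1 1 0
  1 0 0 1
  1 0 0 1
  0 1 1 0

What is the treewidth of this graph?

A width-2 tree decomposition is:
Bags: B1 = {b, c, d}  B2 = {a, b, c}
Tree: B1–B2
The largest bag has 3 vertices, giving width 2; this decomposition certifies tw(G) ≤ 2. Since c–d–b–a–c is a cycle in G, G is not acyclic. Forests are exactly the graphs of treewidth ≤ 1, so tw(G) ≥ 2. Combining the bounds, tw(G) = 2.

2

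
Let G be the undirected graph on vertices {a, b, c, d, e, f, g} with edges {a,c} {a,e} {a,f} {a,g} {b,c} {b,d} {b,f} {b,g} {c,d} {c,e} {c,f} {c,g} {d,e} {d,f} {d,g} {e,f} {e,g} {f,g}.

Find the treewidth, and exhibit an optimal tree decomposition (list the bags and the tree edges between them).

Treewidth 4.
Bags: B1 = {c, d, e, f, g}  B2 = {a, c, e, f, g}  B3 = {b, c, d, f, g}
Tree: B1–B2, B1–B3

Every bag has size at most 5, so the width is 5 − 1 = 4 and tw(G) ≤ 4. On the other hand G contains the 5-clique {c, d, e, f, g}. A clique must lie in a single bag of any decomposition, so no decomposition can have width below 4. Combining the bounds, tw(G) = 4.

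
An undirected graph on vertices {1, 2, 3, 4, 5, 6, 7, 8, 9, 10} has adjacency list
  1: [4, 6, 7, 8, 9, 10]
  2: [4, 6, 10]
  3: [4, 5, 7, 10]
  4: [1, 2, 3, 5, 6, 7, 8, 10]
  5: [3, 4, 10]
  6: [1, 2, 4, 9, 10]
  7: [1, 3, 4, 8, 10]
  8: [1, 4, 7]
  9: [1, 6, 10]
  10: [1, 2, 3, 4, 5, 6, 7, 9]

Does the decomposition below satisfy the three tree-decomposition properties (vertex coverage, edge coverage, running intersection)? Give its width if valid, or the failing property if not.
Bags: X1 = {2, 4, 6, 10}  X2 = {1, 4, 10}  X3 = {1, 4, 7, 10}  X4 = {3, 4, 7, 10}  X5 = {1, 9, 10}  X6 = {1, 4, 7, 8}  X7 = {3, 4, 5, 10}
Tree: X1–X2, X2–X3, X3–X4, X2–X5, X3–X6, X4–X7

No — edge (6,1) lies in no bag.

A tree decomposition must satisfy three properties: every vertex lies in some bag; for every edge, both endpoints lie together in some bag; and for every vertex, the bags containing it form a connected subtree. Here edge (6,1) lies in no bag, so the decomposition is invalid.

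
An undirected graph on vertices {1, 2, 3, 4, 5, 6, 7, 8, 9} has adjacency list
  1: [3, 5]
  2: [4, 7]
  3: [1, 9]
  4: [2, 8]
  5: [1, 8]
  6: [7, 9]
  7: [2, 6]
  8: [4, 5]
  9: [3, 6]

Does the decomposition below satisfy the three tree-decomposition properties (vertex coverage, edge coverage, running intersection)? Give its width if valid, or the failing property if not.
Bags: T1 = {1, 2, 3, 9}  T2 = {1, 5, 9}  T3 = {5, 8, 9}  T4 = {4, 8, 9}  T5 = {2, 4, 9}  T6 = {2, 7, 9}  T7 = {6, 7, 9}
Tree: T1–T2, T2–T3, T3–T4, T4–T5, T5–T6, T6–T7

No — bags containing vertex 2 are not connected in the tree.

A tree decomposition must satisfy three properties: every vertex lies in some bag; for every edge, both endpoints lie together in some bag; and for every vertex, the bags containing it form a connected subtree. Here bags containing vertex 2 are not connected in the tree, so the decomposition is invalid.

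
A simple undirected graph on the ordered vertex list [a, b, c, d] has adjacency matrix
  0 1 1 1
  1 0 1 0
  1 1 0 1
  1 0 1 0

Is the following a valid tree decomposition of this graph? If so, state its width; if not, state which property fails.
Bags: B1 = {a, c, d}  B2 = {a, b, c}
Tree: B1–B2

Every vertex of G appears in some bag (union = {a, b, c, d}); every edge is covered by a bag; and for each vertex v the set of bags containing v is connected in the bag tree. The decomposition is therefore valid. The largest bag has 3 vertices, so the width is 2.

Yes; width 2.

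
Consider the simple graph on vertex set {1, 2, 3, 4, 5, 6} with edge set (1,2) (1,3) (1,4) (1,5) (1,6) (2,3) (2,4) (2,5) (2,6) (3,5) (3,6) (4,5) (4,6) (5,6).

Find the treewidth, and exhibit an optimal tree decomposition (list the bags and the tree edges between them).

Each bag holds 5 vertices, so the decomposition has width 4, which upper-bounds the treewidth. On the other hand G contains the 5-clique {1, 2, 3, 5, 6}. A clique must lie in a single bag of any decomposition, so no decomposition can have width below 4. The upper and lower bounds meet at 4, so that is the treewidth.

Treewidth 4.
One optimal decomposition is:
Bags: B1 = {1, 2, 4, 5, 6}  B2 = {1, 2, 3, 5, 6}
Tree: B1–B2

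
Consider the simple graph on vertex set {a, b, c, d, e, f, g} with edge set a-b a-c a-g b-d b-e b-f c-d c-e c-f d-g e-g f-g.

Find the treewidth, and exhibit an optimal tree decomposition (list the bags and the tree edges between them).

Each bag holds 4 vertices, so the decomposition has width 3, which upper-bounds the treewidth. For the lower bound: the 4 vertex sets {f,g}, {c,d}, {b}, {a} are disjoint, each induces a connected subgraph, and every pair is joined by at least one edge of G. Contracting each set to a single vertex therefore yields K_{4} as a minor, and since treewidth is minor-monotone, tw(G) ≥ tw(K_{4}) = 3. Therefore the treewidth is 3.

Treewidth 3.
One such decomposition:
Bags: B1 = {b, c, f, g}  B2 = {b, c, d, g}  B3 = {a, b, c, g}  B4 = {b, c, e, g}
Tree: B1–B2, B2–B3, B3–B4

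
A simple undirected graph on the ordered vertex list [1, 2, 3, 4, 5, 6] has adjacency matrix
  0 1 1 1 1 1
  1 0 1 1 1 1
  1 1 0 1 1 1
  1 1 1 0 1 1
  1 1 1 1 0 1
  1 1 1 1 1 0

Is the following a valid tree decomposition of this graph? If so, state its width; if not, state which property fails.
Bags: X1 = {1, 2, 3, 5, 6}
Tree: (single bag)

No — vertex 4 appears in no bag.

A tree decomposition must satisfy three properties: every vertex lies in some bag; for every edge, both endpoints lie together in some bag; and for every vertex, the bags containing it form a connected subtree. Here vertex 4 appears in no bag, so the decomposition is invalid.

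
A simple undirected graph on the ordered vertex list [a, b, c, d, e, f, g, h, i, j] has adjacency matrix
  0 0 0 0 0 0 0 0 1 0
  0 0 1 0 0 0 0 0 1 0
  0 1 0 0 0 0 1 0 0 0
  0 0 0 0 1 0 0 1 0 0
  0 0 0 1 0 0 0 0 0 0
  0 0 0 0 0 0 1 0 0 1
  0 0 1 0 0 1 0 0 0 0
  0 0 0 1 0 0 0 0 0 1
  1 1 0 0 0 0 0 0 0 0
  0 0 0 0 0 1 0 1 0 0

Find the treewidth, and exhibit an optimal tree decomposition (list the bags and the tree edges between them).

Each bag holds 2 vertices, so the decomposition has width 1, which upper-bounds the treewidth. G has an edge, so its treewidth is at least 1. Combining the bounds, tw(G) = 1.

Treewidth 1.
Bags: B1 = {a, i}  B2 = {b, i}  B3 = {b, c}  B4 = {c, g}  B5 = {f, g}  B6 = {f, j}  B7 = {h, j}  B8 = {d, h}  B9 = {d, e}
Tree: B1–B2, B2–B3, B3–B4, B4–B5, B5–B6, B6–B7, B7–B8, B8–B9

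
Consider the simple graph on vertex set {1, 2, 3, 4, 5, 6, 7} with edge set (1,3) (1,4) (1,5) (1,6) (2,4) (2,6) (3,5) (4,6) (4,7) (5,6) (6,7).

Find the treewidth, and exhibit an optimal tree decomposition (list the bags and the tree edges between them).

Treewidth 2.
One such decomposition:
Bags: B1 = {1, 5, 6}  B2 = {1, 4, 6}  B3 = {1, 3, 5}  B4 = {2, 4, 6}  B5 = {4, 6, 7}
Tree: B1–B2, B1–B3, B2–B4, B2–B5

The largest bag has 3 vertices, giving width 2; this decomposition certifies tw(G) ≤ 2. For the lower bound, the 3 vertices {1, 3, 5} are pairwise adjacent, and any tree decomposition puts a clique entirely inside one bag — forcing width ≥ 2. Combining the bounds, tw(G) = 2.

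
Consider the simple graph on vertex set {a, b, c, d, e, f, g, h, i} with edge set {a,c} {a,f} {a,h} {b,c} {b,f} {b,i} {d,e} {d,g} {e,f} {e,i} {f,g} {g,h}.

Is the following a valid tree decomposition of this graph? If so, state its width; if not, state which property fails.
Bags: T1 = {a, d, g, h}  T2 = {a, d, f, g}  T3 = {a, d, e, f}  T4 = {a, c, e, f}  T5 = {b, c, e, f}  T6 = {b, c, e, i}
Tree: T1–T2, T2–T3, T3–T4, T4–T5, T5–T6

Yes; width 3.

Every vertex of G appears in some bag (union = {a, b, c, d, e, f, g, h, i}); every edge is covered by a bag; and for each vertex v the set of bags containing v is connected in the bag tree. The decomposition is therefore valid. The largest bag has 4 vertices, so the width is 3.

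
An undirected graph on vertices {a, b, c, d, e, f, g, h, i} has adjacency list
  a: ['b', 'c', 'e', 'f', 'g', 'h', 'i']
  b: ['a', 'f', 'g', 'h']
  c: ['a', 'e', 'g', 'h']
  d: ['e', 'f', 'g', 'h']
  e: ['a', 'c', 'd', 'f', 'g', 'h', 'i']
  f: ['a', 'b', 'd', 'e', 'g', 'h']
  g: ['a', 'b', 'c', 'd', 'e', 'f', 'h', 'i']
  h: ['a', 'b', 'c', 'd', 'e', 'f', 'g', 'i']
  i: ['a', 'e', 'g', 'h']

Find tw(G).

A width-4 tree decomposition is:
Bags: B1 = {a, e, f, g, h}  B2 = {a, b, f, g, h}  B3 = {a, c, e, g, h}  B4 = {d, e, f, g, h}  B5 = {a, e, g, h, i}
Tree: B1–B2, B1–B3, B1–B4, B3–B5
Each bag holds 5 vertices, so the decomposition has width 4, which upper-bounds the treewidth. On the other hand G contains the 5-clique {d, e, f, g, h}. A clique must lie in a single bag of any decomposition, so no decomposition can have width below 4. Therefore the treewidth is 4.

4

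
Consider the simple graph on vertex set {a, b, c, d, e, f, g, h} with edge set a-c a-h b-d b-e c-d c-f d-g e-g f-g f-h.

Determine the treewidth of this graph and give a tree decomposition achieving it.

Each bag holds 3 vertices, so the decomposition has width 2, which upper-bounds the treewidth. The edges h–a–c–f–h form a cycle, so G is not a tree and its treewidth is at least 2. The upper and lower bounds meet at 2, so that is the treewidth.

Treewidth 2.
Bags: B1 = {a, f, h}  B2 = {a, c, f}  B3 = {c, f, g}  B4 = {c, d, g}  B5 = {d, e, g}  B6 = {b, d, e}
Tree: B1–B2, B2–B3, B3–B4, B4–B5, B5–B6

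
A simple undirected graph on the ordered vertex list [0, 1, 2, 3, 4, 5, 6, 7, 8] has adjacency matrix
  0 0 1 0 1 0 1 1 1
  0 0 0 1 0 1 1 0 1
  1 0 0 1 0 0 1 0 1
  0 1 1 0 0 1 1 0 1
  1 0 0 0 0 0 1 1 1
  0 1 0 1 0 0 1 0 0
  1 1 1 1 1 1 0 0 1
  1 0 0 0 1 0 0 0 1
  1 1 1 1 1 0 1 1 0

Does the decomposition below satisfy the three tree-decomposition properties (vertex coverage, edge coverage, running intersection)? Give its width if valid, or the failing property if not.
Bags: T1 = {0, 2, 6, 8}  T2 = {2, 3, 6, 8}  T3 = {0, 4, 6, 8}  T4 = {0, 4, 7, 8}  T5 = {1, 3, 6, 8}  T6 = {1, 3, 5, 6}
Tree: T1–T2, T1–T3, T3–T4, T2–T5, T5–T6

Checking the three conditions: (i) the bags cover all of {0, 1, 2, 3, 4, 5, 6, 7, 8}; (ii) for each edge, some bag contains both endpoints; (iii) the bags containing any fixed vertex form a subtree. All hold, so the decomposition is valid with width 4 − 1 = 3.

Yes; width 3.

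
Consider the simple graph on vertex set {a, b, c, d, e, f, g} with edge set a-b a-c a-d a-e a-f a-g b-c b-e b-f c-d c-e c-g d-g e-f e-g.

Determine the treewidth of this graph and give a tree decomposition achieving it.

Every bag has size at most 4, so the width is 4 − 1 = 3 and tw(G) ≤ 3. For the lower bound, the 4 vertices {a, c, d, g} are pairwise adjacent, and any tree decomposition puts a clique entirely inside one bag — forcing width ≥ 3. Hence tw(G) = 3 exactly.

Treewidth 3.
One optimal decomposition is:
Bags: B1 = {a, c, e, g}  B2 = {a, b, c, e}  B3 = {a, c, d, g}  B4 = {a, b, e, f}
Tree: B1–B2, B1–B3, B2–B4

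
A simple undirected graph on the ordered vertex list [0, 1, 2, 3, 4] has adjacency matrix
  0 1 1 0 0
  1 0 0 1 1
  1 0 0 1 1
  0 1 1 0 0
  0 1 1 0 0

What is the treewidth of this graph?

A width-2 tree decomposition is:
Bags: B1 = {1, 2, 3}  B2 = {1, 2, 4}  B3 = {0, 1, 2}
Tree: B1–B2, B2–B3
Every bag has size at most 3, so the width is 3 − 1 = 2 and tw(G) ≤ 2. The edges 3–1–4–2–3 form a cycle, so G is not a tree and its treewidth is at least 2. Therefore the treewidth is 2.

2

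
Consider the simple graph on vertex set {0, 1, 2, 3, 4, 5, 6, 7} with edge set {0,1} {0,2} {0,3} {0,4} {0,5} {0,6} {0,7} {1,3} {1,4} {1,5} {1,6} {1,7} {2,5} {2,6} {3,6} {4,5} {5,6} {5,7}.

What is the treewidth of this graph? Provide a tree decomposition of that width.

Each bag holds 4 vertices, so the decomposition has width 3, which upper-bounds the treewidth. On the other hand G contains the 4-clique {0, 1, 3, 6}. A clique must lie in a single bag of any decomposition, so no decomposition can have width below 3. The upper and lower bounds meet at 3, so that is the treewidth.

Treewidth 3.
One such decomposition:
Bags: B1 = {0, 1, 3, 6}  B2 = {0, 1, 5, 6}  B3 = {0, 1, 5, 7}  B4 = {0, 2, 5, 6}  B5 = {0, 1, 4, 5}
Tree: B1–B2, B2–B3, B2–B4, B3–B5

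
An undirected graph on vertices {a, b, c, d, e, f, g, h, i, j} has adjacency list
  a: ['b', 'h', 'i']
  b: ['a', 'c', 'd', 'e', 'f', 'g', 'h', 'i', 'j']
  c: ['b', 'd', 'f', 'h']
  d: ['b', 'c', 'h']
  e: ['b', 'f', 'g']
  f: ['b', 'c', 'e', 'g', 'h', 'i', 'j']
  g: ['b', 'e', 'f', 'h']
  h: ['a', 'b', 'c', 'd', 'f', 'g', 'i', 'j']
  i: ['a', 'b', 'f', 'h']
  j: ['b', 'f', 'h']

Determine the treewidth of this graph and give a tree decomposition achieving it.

The largest bag has 4 vertices, giving width 3; this decomposition certifies tw(G) ≤ 3. Conversely, {b, e, f, g} is a clique of size 4, and the vertices of any clique must share a bag in every tree decomposition; so some bag has ≥ 4 vertices and tw(G) ≥ 3. Hence tw(G) = 3 exactly.

Treewidth 3.
Bags: B1 = {b, c, f, h}  B2 = {b, f, h, j}  B3 = {b, f, h, i}  B4 = {b, f, g, h}  B5 = {b, c, d, h}  B6 = {a, b, h, i}  B7 = {b, e, f, g}
Tree: B1–B2, B1–B3, B2–B4, B1–B5, B3–B6, B4–B7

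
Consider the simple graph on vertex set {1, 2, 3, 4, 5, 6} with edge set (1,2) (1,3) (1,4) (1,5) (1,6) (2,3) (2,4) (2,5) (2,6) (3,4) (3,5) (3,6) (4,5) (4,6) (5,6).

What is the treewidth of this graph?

A width-5 tree decomposition is:
Bags: B1 = {1, 2, 3, 4, 5, 6}
Tree: (single bag)
A single bag containing all 6 vertices is trivially a valid decomposition of width 5. For the lower bound, the 6 vertices {1, 2, 3, 4, 5, 6} are pairwise adjacent, and any tree decomposition puts a clique entirely inside one bag — forcing width ≥ 5. Therefore the treewidth is 5.

5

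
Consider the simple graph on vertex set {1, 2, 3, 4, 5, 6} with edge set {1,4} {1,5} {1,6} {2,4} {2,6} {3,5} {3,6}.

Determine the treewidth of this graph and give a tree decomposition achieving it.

Treewidth 2.
One optimal decomposition is:
Bags: B1 = {1, 2, 4}  B2 = {1, 2, 6}  B3 = {1, 5, 6}  B4 = {3, 5, 6}
Tree: B1–B2, B2–B3, B3–B4

The largest bag has 3 vertices, giving width 2; this decomposition certifies tw(G) ≤ 2. Since 4–2–6–1–4 is a cycle in G, G is not acyclic. Forests are exactly the graphs of treewidth ≤ 1, so tw(G) ≥ 2. Therefore the treewidth is 2.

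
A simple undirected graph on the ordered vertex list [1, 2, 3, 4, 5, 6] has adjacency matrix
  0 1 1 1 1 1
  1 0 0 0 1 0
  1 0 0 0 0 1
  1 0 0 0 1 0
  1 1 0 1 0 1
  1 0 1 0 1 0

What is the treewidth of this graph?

A width-2 tree decomposition is:
Bags: B1 = {1, 2, 5}  B2 = {1, 5, 6}  B3 = {1, 3, 6}  B4 = {1, 4, 5}
Tree: B1–B2, B2–B3, B1–B4
Each bag holds 3 vertices, so the decomposition has width 2, which upper-bounds the treewidth. On the other hand G contains the 3-clique {1, 3, 6}. A clique must lie in a single bag of any decomposition, so no decomposition can have width below 2. Combining the bounds, tw(G) = 2.

2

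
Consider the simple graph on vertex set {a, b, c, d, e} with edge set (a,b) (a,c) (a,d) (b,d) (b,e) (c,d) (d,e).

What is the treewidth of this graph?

A width-2 tree decomposition is:
Bags: B1 = {a, b, d}  B2 = {b, d, e}  B3 = {a, c, d}
Tree: B1–B2, B1–B3
Each bag holds 3 vertices, so the decomposition has width 2, which upper-bounds the treewidth. For the lower bound, the 3 vertices {b, d, e} are pairwise adjacent, and any tree decomposition puts a clique entirely inside one bag — forcing width ≥ 2. Therefore the treewidth is 2.

2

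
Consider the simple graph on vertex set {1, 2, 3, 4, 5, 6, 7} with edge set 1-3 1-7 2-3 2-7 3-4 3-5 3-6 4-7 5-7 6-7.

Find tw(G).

A width-2 tree decomposition is:
Bags: B1 = {3, 6, 7}  B2 = {2, 3, 7}  B3 = {3, 4, 7}  B4 = {3, 5, 7}  B5 = {1, 3, 7}
Tree: B1–B2, B2–B3, B3–B4, B4–B5
Every bag has size at most 3, so the width is 3 − 1 = 2 and tw(G) ≤ 2. The edges 7–6–3–2–7 form a cycle, so G is not a tree and its treewidth is at least 2. The upper and lower bounds meet at 2, so that is the treewidth.

2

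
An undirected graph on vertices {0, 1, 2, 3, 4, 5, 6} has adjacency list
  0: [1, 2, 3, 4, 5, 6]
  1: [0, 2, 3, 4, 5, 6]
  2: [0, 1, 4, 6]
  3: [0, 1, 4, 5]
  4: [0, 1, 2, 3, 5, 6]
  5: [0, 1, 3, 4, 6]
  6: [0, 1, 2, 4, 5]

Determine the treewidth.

A width-4 tree decomposition is:
Bags: B1 = {0, 1, 4, 5, 6}  B2 = {0, 1, 3, 4, 5}  B3 = {0, 1, 2, 4, 6}
Tree: B1–B2, B1–B3
Each bag holds 5 vertices, so the decomposition has width 4, which upper-bounds the treewidth. On the other hand G contains the 5-clique {0, 1, 2, 4, 6}. A clique must lie in a single bag of any decomposition, so no decomposition can have width below 4. The upper and lower bounds meet at 4, so that is the treewidth.

4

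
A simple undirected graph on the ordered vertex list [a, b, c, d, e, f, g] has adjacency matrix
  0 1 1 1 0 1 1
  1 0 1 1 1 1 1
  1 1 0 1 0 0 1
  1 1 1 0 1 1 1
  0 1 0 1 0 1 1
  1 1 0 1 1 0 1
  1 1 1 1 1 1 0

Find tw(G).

A width-4 tree decomposition is:
Bags: B1 = {a, b, d, f, g}  B2 = {a, b, c, d, g}  B3 = {b, d, e, f, g}
Tree: B1–B2, B1–B3
The largest bag has 5 vertices, giving width 4; this decomposition certifies tw(G) ≤ 4. Conversely, {b, d, e, f, g} is a clique of size 5, and the vertices of any clique must share a bag in every tree decomposition; so some bag has ≥ 5 vertices and tw(G) ≥ 4. Combining the bounds, tw(G) = 4.

4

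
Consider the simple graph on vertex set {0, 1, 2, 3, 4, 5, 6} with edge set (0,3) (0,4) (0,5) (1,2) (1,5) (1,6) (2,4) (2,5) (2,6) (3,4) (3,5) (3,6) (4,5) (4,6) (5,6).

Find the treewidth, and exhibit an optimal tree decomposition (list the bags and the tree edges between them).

Each bag holds 4 vertices, so the decomposition has width 3, which upper-bounds the treewidth. On the other hand G contains the 4-clique {1, 2, 5, 6}. A clique must lie in a single bag of any decomposition, so no decomposition can have width below 3. The upper and lower bounds meet at 3, so that is the treewidth.

Treewidth 3.
One optimal decomposition is:
Bags: B1 = {0, 3, 4, 5}  B2 = {3, 4, 5, 6}  B3 = {2, 4, 5, 6}  B4 = {1, 2, 5, 6}
Tree: B1–B2, B2–B3, B3–B4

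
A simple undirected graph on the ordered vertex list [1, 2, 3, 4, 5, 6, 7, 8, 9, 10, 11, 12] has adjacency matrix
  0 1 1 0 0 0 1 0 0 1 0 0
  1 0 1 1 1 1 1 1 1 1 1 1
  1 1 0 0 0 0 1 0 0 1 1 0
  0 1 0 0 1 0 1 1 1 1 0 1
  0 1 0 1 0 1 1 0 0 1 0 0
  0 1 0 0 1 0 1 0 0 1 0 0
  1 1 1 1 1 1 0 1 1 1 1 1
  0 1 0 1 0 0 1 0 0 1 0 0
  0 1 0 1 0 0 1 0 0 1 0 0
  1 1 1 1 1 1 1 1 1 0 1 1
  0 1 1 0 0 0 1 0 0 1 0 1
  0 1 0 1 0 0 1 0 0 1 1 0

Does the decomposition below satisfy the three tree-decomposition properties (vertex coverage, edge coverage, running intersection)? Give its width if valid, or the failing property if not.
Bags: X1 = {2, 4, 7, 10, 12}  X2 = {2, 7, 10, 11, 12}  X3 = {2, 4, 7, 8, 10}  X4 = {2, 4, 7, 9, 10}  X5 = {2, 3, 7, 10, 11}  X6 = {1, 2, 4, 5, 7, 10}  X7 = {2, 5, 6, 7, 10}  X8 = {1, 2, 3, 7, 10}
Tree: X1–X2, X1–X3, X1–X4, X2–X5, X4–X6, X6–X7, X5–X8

No — bags containing vertex 1 are not connected in the tree.

A tree decomposition must satisfy three properties: every vertex lies in some bag; for every edge, both endpoints lie together in some bag; and for every vertex, the bags containing it form a connected subtree. Here bags containing vertex 1 are not connected in the tree, so the decomposition is invalid.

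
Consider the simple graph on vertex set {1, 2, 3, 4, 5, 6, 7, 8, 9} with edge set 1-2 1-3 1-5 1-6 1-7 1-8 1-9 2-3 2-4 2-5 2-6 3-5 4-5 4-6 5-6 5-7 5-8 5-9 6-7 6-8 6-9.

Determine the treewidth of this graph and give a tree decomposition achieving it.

Every bag has size at most 4, so the width is 4 − 1 = 3 and tw(G) ≤ 3. On the other hand G contains the 4-clique {1, 2, 3, 5}. A clique must lie in a single bag of any decomposition, so no decomposition can have width below 3. Hence tw(G) = 3 exactly.

Treewidth 3.
Bags: B1 = {1, 5, 6, 7}  B2 = {1, 2, 5, 6}  B3 = {1, 5, 6, 9}  B4 = {1, 2, 3, 5}  B5 = {1, 5, 6, 8}  B6 = {2, 4, 5, 6}
Tree: B1–B2, B2–B3, B2–B4, B1–B5, B2–B6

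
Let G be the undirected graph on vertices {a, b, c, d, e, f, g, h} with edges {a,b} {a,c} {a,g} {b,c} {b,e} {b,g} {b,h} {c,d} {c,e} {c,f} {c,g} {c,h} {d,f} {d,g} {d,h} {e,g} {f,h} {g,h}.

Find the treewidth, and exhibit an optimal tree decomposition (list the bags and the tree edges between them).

Each bag holds 4 vertices, so the decomposition has width 3, which upper-bounds the treewidth. Conversely, {c, d, g, h} is a clique of size 4, and the vertices of any clique must share a bag in every tree decomposition; so some bag has ≥ 4 vertices and tw(G) ≥ 3. Combining the bounds, tw(G) = 3.

Treewidth 3.
One optimal decomposition is:
Bags: B1 = {b, c, e, g}  B2 = {b, c, g, h}  B3 = {c, d, g, h}  B4 = {a, b, c, g}  B5 = {c, d, f, h}
Tree: B1–B2, B2–B3, B2–B4, B3–B5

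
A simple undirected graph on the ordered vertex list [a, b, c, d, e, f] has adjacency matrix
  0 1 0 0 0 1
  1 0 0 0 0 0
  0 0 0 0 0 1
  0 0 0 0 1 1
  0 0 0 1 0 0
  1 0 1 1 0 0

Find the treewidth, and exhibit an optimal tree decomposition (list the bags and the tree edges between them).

Each bag holds 2 vertices, so the decomposition has width 1, which upper-bounds the treewidth. G has an edge, so its treewidth is at least 1. The upper and lower bounds meet at 1, so that is the treewidth.

Treewidth 1.
One such decomposition:
Bags: B1 = {a, f}  B2 = {d, f}  B3 = {c, f}  B4 = {a, b}  B5 = {d, e}
Tree: B1–B2, B1–B3, B1–B4, B2–B5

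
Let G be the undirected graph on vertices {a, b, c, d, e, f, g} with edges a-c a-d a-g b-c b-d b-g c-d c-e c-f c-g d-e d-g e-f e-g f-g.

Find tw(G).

A width-3 tree decomposition is:
Bags: B1 = {c, e, f, g}  B2 = {c, d, e, g}  B3 = {a, c, d, g}  B4 = {b, c, d, g}
Tree: B1–B2, B2–B3, B3–B4
Each bag holds 4 vertices, so the decomposition has width 3, which upper-bounds the treewidth. Conversely, {c, d, e, g} is a clique of size 4, and the vertices of any clique must share a bag in every tree decomposition; so some bag has ≥ 4 vertices and tw(G) ≥ 3. The upper and lower bounds meet at 3, so that is the treewidth.

3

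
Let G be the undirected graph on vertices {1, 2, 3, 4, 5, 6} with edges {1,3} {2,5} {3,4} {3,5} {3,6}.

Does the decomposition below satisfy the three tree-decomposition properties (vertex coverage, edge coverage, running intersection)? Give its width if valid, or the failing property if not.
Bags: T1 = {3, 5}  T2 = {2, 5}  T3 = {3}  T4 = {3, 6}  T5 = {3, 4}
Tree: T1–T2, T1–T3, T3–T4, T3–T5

No — vertex 1 appears in no bag.

A tree decomposition must satisfy three properties: every vertex lies in some bag; for every edge, both endpoints lie together in some bag; and for every vertex, the bags containing it form a connected subtree. Here vertex 1 appears in no bag, so the decomposition is invalid.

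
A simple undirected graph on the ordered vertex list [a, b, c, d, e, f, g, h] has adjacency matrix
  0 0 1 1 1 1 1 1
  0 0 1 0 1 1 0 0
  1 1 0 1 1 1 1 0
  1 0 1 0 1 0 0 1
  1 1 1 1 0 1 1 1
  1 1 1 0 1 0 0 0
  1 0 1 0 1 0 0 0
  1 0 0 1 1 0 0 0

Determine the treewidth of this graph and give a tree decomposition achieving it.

Treewidth 3.
One optimal decomposition is:
Bags: B1 = {a, c, e, g}  B2 = {a, c, d, e}  B3 = {a, d, e, h}  B4 = {a, c, e, f}  B5 = {b, c, e, f}
Tree: B1–B2, B2–B3, B2–B4, B4–B5

Every bag has size at most 4, so the width is 4 − 1 = 3 and tw(G) ≤ 3. On the other hand G contains the 4-clique {a, d, e, h}. A clique must lie in a single bag of any decomposition, so no decomposition can have width below 3. Therefore the treewidth is 3.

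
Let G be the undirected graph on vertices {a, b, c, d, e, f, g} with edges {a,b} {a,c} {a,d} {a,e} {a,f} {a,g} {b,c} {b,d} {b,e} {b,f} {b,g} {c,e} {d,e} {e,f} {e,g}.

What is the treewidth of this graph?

A width-3 tree decomposition is:
Bags: B1 = {a, b, d, e}  B2 = {a, b, e, f}  B3 = {a, b, e, g}  B4 = {a, b, c, e}
Tree: B1–B2, B1–B3, B1–B4
Each bag holds 4 vertices, so the decomposition has width 3, which upper-bounds the treewidth. For the lower bound, the 4 vertices {a, b, d, e} are pairwise adjacent, and any tree decomposition puts a clique entirely inside one bag — forcing width ≥ 3. Therefore the treewidth is 3.

3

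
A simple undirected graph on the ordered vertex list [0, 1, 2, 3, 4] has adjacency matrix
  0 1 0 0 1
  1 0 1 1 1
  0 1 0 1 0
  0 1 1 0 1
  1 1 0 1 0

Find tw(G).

A width-2 tree decomposition is:
Bags: B1 = {0, 1, 4}  B2 = {1, 3, 4}  B3 = {1, 2, 3}
Tree: B1–B2, B2–B3
The largest bag has 3 vertices, giving width 2; this decomposition certifies tw(G) ≤ 2. On the other hand G contains the 3-clique {0, 1, 4}. A clique must lie in a single bag of any decomposition, so no decomposition can have width below 2. Combining the bounds, tw(G) = 2.

2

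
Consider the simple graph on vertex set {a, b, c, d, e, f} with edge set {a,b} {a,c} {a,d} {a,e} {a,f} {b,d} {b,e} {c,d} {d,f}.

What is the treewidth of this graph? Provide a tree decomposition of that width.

Each bag holds 3 vertices, so the decomposition has width 2, which upper-bounds the treewidth. Conversely, {a, c, d} is a clique of size 3, and the vertices of any clique must share a bag in every tree decomposition; so some bag has ≥ 3 vertices and tw(G) ≥ 2. Therefore the treewidth is 2.

Treewidth 2.
Bags: B1 = {a, b, e}  B2 = {a, b, d}  B3 = {a, c, d}  B4 = {a, d, f}
Tree: B1–B2, B2–B3, B3–B4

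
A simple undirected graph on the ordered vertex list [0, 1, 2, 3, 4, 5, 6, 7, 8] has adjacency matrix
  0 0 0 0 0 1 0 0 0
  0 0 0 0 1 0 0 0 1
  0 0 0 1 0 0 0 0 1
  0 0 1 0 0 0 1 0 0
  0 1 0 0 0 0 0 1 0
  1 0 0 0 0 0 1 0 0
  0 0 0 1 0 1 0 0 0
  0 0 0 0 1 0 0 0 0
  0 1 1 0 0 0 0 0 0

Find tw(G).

A width-1 tree decomposition is:
Bags: B1 = {4, 7}  B2 = {1, 4}  B3 = {1, 8}  B4 = {2, 8}  B5 = {2, 3}  B6 = {3, 6}  B7 = {5, 6}  B8 = {0, 5}
Tree: B1–B2, B2–B3, B3–B4, B4–B5, B5–B6, B6–B7, B7–B8
Every bag has size at most 2, so the width is 2 − 1 = 1 and tw(G) ≤ 1. Since G has at least one edge (e.g. 7–4), it is not an edgeless graph, so tw(G) ≥ 1. Therefore the treewidth is 1.

1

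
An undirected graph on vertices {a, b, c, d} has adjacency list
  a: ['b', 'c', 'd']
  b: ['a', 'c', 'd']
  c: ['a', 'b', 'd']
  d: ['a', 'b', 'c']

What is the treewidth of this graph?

A width-3 tree decomposition is:
Bags: B1 = {a, b, c, d}
Tree: (single bag)
A single bag containing all 4 vertices is trivially a valid decomposition of width 3. For the lower bound, the 4 vertices {a, b, c, d} are pairwise adjacent, and any tree decomposition puts a clique entirely inside one bag — forcing width ≥ 3. The upper and lower bounds meet at 3, so that is the treewidth.

3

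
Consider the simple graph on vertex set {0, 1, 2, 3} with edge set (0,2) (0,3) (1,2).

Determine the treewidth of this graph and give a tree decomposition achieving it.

Treewidth 1.
One optimal decomposition is:
Bags: B1 = {0, 3}  B2 = {0, 2}  B3 = {1, 2}
Tree: B1–B2, B2–B3

Every bag has size at most 2, so the width is 2 − 1 = 1 and tw(G) ≤ 1. G has an edge, so its treewidth is at least 1. Therefore the treewidth is 1.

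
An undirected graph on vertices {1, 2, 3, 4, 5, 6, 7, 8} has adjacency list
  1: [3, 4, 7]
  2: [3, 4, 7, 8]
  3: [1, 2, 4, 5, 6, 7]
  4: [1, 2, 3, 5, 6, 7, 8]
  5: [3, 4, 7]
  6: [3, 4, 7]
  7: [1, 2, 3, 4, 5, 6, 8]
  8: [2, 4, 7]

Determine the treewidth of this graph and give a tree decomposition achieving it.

Every bag has size at most 4, so the width is 4 − 1 = 3 and tw(G) ≤ 3. Conversely, {2, 4, 7, 8} is a clique of size 4, and the vertices of any clique must share a bag in every tree decomposition; so some bag has ≥ 4 vertices and tw(G) ≥ 3. Therefore the treewidth is 3.

Treewidth 3.
One such decomposition:
Bags: B1 = {3, 4, 6, 7}  B2 = {2, 3, 4, 7}  B3 = {3, 4, 5, 7}  B4 = {2, 4, 7, 8}  B5 = {1, 3, 4, 7}
Tree: B1–B2, B1–B3, B2–B4, B2–B5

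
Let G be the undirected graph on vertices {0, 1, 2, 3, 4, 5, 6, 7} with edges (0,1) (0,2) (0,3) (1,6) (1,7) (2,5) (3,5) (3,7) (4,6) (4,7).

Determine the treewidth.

A width-2 tree decomposition is:
Bags: B1 = {0, 2, 5}  B2 = {0, 3, 5}  B3 = {0, 1, 3}  B4 = {1, 3, 7}  B5 = {1, 6, 7}  B6 = {4, 6, 7}
Tree: B1–B2, B2–B3, B3–B4, B4–B5, B5–B6
The largest bag has 3 vertices, giving width 2; this decomposition certifies tw(G) ≤ 2. For the lower bound, G contains the cycle 2–5–3–0–2, so G is not a forest; only forests have treewidth ≤ 1, hence tw(G) ≥ 2. Hence tw(G) = 2 exactly.

2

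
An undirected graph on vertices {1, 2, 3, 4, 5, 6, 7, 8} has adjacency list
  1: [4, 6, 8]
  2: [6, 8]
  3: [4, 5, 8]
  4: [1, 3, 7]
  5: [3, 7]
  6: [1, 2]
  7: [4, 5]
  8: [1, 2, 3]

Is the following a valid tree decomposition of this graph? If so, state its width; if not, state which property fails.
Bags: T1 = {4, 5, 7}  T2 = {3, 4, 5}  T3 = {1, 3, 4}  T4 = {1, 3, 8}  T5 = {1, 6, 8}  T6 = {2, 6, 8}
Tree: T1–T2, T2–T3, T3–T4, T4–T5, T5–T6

Yes; width 2.

Every vertex of G appears in some bag (union = {1, 2, 3, 4, 5, 6, 7, 8}); every edge is covered by a bag; and for each vertex v the set of bags containing v is connected in the bag tree. The decomposition is therefore valid. The largest bag has 3 vertices, so the width is 2.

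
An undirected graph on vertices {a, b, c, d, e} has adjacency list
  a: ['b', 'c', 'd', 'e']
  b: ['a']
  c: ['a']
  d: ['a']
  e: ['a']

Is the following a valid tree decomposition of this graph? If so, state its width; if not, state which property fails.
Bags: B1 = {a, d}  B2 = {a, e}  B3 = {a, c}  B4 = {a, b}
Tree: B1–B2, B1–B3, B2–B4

Vertex coverage: the bags together contain {a, b, c, d, e}, the full vertex set. Edge coverage: each edge of G has both endpoints in at least one bag. Running intersection: for every vertex, the bags containing it form a connected subtree. All three properties hold, so this is a valid tree decomposition of width max|bag| − 1 = 1, and hence tw(G) ≤ 1.

Yes; width 1.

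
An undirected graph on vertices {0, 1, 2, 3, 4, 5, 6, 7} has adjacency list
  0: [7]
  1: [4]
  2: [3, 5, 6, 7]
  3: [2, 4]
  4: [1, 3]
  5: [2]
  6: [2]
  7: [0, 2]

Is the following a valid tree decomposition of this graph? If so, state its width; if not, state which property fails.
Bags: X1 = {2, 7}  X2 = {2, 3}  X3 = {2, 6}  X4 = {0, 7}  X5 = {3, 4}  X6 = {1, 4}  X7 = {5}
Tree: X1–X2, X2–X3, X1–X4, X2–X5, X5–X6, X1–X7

No — edge (2,5) lies in no bag.

A tree decomposition must satisfy three properties: every vertex lies in some bag; for every edge, both endpoints lie together in some bag; and for every vertex, the bags containing it form a connected subtree. Here edge (2,5) lies in no bag, so the decomposition is invalid.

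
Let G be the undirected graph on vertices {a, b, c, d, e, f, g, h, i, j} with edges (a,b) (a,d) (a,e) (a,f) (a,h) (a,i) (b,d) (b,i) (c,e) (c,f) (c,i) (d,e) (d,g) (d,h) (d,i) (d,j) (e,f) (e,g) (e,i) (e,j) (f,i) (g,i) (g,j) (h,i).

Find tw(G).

A width-3 tree decomposition is:
Bags: B1 = {a, d, e, i}  B2 = {a, b, d, i}  B3 = {a, e, f, i}  B4 = {d, e, g, i}  B5 = {d, e, g, j}  B6 = {c, e, f, i}  B7 = {a, d, h, i}
Tree: B1–B2, B1–B3, B1–B4, B4–B5, B3–B6, B1–B7
Each bag holds 4 vertices, so the decomposition has width 3, which upper-bounds the treewidth. For the lower bound, the 4 vertices {d, e, g, j} are pairwise adjacent, and any tree decomposition puts a clique entirely inside one bag — forcing width ≥ 3. The upper and lower bounds meet at 3, so that is the treewidth.

3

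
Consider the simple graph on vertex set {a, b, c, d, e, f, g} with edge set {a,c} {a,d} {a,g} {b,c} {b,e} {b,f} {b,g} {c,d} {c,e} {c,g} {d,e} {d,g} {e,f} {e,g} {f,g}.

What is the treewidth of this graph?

A width-3 tree decomposition is:
Bags: B1 = {b, c, e, g}  B2 = {c, d, e, g}  B3 = {b, e, f, g}  B4 = {a, c, d, g}
Tree: B1–B2, B1–B3, B2–B4
Every bag has size at most 4, so the width is 4 − 1 = 3 and tw(G) ≤ 3. For the lower bound, the 4 vertices {c, d, e, g} are pairwise adjacent, and any tree decomposition puts a clique entirely inside one bag — forcing width ≥ 3. Combining the bounds, tw(G) = 3.

3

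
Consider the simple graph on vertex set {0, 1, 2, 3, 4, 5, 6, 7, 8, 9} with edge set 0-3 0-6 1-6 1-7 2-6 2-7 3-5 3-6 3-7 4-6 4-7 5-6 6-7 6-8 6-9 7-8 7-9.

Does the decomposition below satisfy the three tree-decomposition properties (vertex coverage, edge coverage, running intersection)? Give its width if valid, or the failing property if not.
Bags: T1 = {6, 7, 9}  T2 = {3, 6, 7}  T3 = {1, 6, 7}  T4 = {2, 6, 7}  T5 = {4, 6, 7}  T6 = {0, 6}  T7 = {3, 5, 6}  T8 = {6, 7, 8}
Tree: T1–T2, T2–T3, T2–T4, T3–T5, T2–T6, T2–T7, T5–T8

A tree decomposition must satisfy three properties: every vertex lies in some bag; for every edge, both endpoints lie together in some bag; and for every vertex, the bags containing it form a connected subtree. Here edge (3,0) lies in no bag, so the decomposition is invalid.

No — edge (3,0) lies in no bag.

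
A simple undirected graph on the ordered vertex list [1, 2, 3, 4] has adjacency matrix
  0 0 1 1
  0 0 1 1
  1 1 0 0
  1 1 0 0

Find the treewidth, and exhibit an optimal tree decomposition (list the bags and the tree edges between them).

Each bag holds 3 vertices, so the decomposition has width 2, which upper-bounds the treewidth. For the lower bound, G contains the cycle 1–3–2–4–1, so G is not a forest; only forests have treewidth ≤ 1, hence tw(G) ≥ 2. Combining the bounds, tw(G) = 2.

Treewidth 2.
Bags: B1 = {1, 2, 3}  B2 = {1, 2, 4}
Tree: B1–B2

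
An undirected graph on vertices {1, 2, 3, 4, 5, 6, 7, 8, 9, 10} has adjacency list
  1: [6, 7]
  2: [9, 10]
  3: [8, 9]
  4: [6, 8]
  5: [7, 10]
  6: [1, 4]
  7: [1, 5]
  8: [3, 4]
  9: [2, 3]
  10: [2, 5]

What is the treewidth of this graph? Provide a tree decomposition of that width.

Treewidth 2.
One optimal decomposition is:
Bags: B1 = {2, 5, 10}  B2 = {2, 5, 9}  B3 = {3, 5, 9}  B4 = {3, 5, 8}  B5 = {4, 5, 8}  B6 = {4, 5, 6}  B7 = {1, 5, 6}  B8 = {1, 5, 7}
Tree: B1–B2, B2–B3, B3–B4, B4–B5, B5–B6, B6–B7, B7–B8

Every bag has size at most 3, so the width is 3 − 1 = 2 and tw(G) ≤ 2. Since 5–10–2–9–3–8–4–6–1–7–5 is a cycle in G, G is not acyclic. Forests are exactly the graphs of treewidth ≤ 1, so tw(G) ≥ 2. Therefore the treewidth is 2.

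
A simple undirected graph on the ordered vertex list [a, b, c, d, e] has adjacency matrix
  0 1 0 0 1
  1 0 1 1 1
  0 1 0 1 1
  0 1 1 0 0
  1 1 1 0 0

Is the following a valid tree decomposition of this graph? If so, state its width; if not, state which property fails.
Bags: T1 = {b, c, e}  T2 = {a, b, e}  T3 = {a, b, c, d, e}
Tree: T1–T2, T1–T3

A tree decomposition must satisfy three properties: every vertex lies in some bag; for every edge, both endpoints lie together in some bag; and for every vertex, the bags containing it form a connected subtree. Here bags containing vertex a are not connected in the tree, so the decomposition is invalid.

No — bags containing vertex a are not connected in the tree.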